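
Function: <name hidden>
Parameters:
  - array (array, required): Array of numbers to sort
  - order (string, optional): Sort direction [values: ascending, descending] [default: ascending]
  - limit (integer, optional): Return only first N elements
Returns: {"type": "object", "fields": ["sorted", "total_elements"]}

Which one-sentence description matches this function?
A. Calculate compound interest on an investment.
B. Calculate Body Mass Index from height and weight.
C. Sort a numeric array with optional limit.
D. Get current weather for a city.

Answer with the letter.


Parameters array, order, limit and return ["sorted", "total_elements"] fit: Sort a numeric array with optional limit.
C


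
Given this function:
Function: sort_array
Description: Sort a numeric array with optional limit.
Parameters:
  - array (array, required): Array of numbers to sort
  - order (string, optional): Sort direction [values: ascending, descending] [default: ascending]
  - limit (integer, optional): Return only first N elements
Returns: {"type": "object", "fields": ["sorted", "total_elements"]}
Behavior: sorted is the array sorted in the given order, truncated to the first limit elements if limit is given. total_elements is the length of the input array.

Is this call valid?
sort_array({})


Checking required parameters...
Missing required parameter: array
Invalid - missing required parameter 'array'


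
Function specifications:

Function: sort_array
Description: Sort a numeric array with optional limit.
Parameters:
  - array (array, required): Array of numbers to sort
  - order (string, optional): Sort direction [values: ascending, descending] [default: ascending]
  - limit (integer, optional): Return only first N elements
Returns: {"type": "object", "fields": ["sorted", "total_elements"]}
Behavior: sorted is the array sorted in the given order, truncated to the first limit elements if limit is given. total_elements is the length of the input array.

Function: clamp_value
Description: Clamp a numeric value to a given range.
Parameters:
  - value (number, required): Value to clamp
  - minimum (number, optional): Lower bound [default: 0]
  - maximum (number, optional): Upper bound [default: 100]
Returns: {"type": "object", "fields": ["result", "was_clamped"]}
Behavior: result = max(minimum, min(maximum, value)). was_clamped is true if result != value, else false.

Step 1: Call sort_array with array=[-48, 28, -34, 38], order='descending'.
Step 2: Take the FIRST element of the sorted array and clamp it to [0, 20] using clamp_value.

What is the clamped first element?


Step 1: sort_array(order=descending)
  sorted: [38, 28, -34, -48]
  -> first element = 38
Step 2: clamp_value(value=38, minimum=0, maximum=20)
  result = max(0, min(20, 38)) = max(0, 20) = 20
  was_clamped = (20 != 38) = true
  -> result = 20
20


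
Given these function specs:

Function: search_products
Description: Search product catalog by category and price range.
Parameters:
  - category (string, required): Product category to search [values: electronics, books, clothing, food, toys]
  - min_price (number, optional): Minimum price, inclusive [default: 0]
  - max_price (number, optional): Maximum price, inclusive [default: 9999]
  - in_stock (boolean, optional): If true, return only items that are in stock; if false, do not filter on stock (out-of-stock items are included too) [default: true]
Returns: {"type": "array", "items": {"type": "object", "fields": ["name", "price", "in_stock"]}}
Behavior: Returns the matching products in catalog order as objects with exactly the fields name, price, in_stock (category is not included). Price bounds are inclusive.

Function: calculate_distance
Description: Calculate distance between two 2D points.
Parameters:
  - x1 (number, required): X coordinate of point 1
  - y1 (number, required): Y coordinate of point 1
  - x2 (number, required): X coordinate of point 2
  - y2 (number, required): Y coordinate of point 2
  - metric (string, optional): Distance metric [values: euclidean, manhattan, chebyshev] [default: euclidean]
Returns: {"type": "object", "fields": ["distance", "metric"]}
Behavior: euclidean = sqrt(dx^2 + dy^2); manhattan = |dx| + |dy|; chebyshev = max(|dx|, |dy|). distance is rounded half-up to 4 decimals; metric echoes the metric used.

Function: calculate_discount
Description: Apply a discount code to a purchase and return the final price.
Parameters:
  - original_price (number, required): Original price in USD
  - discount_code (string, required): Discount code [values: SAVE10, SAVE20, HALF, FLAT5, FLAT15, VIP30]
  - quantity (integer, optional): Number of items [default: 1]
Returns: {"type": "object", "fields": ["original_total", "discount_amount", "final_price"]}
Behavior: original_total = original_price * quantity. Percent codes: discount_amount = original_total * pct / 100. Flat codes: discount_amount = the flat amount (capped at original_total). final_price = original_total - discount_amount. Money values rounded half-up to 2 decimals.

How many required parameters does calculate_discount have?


Parameters of calculate_discount: original_price (required), discount_code (required), quantity (optional)
Required count:
2


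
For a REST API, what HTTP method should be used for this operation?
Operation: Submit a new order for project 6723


GET = read, POST = create, PUT = update/replace, DELETE = remove
This operation is a create.
POST


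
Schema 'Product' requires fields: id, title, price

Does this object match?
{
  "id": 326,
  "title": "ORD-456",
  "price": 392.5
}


Checking required fields... All present.
Valid - all required fields present


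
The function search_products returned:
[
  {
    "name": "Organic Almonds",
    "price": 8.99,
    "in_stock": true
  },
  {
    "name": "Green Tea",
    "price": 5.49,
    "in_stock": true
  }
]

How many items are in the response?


Items: Organic Almonds, Green Tea
2


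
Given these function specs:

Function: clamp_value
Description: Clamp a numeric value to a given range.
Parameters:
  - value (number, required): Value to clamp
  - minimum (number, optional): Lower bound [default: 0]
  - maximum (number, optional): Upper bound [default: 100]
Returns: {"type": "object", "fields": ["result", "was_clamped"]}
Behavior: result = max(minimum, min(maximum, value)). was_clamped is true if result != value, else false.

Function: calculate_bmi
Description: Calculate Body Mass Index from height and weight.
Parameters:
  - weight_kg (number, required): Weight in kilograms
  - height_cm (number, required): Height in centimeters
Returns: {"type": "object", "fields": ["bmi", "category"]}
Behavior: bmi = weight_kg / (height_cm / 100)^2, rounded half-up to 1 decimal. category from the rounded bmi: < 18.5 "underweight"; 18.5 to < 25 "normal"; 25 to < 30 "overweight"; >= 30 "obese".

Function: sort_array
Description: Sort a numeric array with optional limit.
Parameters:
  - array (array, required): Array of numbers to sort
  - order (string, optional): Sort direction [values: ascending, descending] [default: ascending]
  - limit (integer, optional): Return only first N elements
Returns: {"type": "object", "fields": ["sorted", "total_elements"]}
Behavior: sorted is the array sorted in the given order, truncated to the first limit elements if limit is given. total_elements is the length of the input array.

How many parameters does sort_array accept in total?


Parameters of sort_array: array (required), order (optional), limit (optional)
Total:
3


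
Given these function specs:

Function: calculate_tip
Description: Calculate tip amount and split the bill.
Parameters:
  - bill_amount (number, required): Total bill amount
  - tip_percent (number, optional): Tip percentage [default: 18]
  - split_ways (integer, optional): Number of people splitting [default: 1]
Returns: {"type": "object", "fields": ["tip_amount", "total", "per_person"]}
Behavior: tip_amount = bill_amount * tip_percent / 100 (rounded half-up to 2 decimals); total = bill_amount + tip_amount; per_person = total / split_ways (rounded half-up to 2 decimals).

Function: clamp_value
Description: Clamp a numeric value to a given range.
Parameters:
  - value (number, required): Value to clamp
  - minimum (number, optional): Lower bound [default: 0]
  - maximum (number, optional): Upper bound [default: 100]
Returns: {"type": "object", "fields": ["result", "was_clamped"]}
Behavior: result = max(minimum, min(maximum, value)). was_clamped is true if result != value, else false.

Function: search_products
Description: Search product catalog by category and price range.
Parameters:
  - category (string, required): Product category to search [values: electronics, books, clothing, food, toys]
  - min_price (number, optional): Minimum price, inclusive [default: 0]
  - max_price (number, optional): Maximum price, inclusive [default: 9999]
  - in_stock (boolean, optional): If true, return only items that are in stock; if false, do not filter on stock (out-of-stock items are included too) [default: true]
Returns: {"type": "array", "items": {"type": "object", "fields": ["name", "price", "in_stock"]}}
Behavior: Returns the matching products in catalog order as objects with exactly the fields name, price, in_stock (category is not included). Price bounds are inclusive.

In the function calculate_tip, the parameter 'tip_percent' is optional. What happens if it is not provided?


The calculate_tip spec declares:
  - tip_percent (number, optional): Tip percentage [default: 18]
It defaults to 18


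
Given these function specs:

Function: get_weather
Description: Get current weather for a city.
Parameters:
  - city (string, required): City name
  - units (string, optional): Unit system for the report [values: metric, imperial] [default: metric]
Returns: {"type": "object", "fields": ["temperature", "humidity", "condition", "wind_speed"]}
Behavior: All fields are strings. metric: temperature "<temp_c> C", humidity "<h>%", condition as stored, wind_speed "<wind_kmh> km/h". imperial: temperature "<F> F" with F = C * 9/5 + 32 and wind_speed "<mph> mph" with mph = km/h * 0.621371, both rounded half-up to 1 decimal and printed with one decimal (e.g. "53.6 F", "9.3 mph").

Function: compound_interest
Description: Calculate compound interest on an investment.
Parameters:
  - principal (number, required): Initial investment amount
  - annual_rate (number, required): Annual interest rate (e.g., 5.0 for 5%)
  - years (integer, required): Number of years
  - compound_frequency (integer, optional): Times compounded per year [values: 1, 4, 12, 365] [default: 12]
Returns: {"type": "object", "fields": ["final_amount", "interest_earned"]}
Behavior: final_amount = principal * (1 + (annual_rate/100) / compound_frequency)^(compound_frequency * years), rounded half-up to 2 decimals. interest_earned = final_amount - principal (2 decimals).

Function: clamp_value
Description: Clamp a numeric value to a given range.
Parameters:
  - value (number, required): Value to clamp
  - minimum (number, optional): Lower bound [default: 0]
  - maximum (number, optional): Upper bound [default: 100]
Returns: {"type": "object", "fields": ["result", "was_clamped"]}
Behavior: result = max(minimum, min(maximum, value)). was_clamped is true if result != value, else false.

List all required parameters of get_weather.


Parameters of get_weather and their required/optional flag:
  city: required
  units: optional
city


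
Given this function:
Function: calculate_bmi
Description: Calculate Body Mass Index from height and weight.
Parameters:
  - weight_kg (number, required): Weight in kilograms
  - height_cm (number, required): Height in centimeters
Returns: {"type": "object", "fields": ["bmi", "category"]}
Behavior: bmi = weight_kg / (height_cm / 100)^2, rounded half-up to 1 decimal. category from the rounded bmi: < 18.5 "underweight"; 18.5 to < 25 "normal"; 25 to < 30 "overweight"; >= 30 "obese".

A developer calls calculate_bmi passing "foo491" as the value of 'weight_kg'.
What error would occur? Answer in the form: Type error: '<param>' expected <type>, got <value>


Spec: 'weight_kg' is declared as number; "foo491" is a string.
Type error: 'weight_kg' expected number, got "foo491"


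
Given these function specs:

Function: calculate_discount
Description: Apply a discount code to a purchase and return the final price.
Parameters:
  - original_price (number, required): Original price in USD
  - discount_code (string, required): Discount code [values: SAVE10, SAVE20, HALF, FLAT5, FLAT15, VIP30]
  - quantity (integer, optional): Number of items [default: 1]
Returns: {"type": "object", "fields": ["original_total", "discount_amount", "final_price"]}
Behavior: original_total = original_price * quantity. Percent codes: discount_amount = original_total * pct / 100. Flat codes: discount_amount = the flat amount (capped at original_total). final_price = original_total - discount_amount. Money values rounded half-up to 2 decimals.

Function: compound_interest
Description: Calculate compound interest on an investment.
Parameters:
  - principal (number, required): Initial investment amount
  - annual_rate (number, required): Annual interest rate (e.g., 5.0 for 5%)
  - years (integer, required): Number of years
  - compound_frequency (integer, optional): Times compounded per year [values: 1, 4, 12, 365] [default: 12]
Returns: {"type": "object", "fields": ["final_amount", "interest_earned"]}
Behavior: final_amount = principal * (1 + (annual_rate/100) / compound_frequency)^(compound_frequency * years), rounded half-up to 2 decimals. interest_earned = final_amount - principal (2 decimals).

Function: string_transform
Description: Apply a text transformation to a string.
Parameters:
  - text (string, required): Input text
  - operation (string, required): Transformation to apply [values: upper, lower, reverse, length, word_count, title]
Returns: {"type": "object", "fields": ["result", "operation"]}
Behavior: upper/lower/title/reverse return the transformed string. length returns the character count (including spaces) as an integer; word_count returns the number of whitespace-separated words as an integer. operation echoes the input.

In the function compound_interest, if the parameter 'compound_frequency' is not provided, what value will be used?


The compound_interest spec declares:
  - compound_frequency (integer, optional): Times compounded per year [values: 1, 4, 12, 365] [default: 12]
Default:
12


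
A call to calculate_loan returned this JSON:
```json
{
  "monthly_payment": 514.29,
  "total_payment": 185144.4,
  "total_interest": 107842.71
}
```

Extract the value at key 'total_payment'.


185144.4


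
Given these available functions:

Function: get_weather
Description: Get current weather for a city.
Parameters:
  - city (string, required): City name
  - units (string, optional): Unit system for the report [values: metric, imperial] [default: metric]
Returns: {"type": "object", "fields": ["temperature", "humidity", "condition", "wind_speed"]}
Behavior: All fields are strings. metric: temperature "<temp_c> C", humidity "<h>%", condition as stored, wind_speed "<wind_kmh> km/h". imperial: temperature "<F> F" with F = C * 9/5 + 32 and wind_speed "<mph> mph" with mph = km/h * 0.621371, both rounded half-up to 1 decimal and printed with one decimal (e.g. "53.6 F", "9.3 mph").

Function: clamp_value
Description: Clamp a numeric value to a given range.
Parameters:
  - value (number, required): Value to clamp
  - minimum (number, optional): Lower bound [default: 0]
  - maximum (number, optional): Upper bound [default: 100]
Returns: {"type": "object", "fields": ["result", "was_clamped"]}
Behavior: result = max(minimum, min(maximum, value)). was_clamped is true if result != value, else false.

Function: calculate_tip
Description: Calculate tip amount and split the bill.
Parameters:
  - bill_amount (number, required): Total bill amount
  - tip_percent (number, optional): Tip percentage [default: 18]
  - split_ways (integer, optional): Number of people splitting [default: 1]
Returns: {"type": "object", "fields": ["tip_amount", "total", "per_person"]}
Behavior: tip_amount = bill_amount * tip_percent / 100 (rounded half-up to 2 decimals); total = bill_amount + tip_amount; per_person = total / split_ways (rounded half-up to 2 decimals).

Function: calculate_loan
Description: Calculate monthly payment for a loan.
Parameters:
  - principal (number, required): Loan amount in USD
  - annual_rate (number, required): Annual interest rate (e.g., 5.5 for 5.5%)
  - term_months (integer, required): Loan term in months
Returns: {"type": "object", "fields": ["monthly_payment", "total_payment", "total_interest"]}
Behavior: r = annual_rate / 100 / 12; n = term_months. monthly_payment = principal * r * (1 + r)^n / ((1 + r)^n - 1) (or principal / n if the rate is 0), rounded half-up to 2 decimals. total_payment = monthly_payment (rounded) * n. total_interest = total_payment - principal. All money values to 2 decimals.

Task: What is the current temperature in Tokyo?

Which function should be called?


The task needs a function whose description is: Get current weather for a city.
get_weather


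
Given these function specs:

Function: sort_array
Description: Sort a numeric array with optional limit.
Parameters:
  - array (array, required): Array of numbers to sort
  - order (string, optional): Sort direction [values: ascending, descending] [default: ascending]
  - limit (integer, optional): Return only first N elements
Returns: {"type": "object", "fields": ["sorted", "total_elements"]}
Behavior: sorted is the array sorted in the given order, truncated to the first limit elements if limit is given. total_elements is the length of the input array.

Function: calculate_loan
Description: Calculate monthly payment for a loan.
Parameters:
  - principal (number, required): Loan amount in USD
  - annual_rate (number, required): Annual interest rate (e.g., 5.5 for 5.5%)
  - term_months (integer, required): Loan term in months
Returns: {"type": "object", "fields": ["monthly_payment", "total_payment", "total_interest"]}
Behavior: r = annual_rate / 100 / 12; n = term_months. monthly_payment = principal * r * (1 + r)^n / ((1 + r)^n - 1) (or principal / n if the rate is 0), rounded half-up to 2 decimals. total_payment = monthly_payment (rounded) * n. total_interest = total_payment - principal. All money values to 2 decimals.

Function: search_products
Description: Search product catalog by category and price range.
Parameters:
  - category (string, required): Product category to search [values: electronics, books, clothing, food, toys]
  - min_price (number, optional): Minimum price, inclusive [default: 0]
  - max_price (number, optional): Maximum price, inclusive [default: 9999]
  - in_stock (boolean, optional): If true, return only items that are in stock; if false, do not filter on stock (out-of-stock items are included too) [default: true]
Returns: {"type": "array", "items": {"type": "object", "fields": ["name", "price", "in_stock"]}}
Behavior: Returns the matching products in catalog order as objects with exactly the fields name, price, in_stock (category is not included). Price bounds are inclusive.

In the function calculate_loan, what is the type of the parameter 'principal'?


The calculate_loan spec declares:
  - principal (number, required): Loan amount in USD
Type:
number


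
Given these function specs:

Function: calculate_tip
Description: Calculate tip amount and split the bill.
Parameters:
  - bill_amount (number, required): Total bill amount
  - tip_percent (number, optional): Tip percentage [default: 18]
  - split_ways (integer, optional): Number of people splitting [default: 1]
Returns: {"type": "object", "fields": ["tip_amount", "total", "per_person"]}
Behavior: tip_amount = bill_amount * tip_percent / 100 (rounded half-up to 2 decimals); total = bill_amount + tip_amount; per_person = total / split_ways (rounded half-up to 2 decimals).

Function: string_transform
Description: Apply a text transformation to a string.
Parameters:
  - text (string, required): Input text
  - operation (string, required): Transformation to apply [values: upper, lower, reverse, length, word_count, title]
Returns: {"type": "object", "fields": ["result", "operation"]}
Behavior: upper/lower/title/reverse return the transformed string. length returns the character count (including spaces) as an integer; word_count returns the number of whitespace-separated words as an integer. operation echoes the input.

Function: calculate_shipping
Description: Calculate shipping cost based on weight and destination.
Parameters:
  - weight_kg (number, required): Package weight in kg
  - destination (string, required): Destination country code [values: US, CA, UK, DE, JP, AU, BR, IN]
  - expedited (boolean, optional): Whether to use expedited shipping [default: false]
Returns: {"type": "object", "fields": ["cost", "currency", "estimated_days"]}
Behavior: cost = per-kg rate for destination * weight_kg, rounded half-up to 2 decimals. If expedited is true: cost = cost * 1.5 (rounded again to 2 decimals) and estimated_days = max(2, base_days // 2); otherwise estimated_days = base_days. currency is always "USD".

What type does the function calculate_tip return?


The calculate_tip spec declares Returns: {"type": "object", "fields": ["tip_amount", "total", "per_person"]}
Type:
object


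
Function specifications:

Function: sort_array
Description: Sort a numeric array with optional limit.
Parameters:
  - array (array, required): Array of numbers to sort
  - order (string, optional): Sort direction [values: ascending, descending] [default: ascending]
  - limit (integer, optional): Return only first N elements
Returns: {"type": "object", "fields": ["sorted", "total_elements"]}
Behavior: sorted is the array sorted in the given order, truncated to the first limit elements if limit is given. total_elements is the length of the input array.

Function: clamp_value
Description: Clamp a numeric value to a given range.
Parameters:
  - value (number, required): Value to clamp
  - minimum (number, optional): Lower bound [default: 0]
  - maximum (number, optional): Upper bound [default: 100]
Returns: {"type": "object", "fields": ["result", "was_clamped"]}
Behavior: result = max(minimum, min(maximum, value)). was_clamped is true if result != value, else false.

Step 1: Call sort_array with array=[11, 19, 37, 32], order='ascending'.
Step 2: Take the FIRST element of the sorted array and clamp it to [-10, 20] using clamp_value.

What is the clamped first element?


Step 1: sort_array(order=ascending)
  sorted: [11, 19, 32, 37]
  -> first element = 11
Step 2: clamp_value(value=11, minimum=-10, maximum=20)
  result = max(-10, min(20, 11)) = max(-10, 11) = 11
  was_clamped = (11 != 11) = false
  -> result = 11
11


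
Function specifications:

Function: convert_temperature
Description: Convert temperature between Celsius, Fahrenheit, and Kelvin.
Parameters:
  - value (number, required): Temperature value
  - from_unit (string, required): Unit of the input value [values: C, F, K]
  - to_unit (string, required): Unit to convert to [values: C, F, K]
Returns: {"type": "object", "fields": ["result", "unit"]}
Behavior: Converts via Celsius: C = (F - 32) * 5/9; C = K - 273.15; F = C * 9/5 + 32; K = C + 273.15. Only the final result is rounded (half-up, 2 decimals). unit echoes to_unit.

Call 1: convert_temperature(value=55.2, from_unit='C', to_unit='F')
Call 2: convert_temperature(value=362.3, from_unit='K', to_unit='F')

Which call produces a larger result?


Call 1:
  Input already in C: 55.2
  To F: 55.2 * 9/5 + 32 = 131.36
  Round to 2 decimals: 131.36
  -> 131.36 F
Call 2:
  To C: 362.3 - 273.15 = 89.15
  To F: 89.15 * 9/5 + 32 = 192.47
  Round to 2 decimals: 192.47
  -> 192.47 F
Call 2 (192.47 F)


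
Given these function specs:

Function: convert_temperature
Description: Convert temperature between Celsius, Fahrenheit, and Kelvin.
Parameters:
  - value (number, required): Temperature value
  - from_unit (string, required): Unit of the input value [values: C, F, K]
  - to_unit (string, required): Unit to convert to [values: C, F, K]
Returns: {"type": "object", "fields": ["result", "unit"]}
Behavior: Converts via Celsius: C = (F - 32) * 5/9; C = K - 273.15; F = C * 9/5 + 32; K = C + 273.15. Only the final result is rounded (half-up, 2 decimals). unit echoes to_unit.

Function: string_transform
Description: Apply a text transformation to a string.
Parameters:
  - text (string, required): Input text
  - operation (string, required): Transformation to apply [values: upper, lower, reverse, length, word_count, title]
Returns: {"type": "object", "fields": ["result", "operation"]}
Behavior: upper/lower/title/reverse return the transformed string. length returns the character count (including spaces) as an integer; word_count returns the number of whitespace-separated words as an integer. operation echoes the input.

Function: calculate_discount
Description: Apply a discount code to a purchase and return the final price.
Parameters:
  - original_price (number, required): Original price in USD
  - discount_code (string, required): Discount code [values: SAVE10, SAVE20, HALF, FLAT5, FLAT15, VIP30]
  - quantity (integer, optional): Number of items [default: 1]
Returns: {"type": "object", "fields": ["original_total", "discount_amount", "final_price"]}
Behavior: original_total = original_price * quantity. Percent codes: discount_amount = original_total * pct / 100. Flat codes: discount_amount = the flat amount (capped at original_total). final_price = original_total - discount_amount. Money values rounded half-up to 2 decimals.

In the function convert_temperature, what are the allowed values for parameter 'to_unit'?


The convert_temperature spec declares:
  - to_unit (string, required): Unit to convert to [values: C, F, K]
Allowed values:
C, F, K


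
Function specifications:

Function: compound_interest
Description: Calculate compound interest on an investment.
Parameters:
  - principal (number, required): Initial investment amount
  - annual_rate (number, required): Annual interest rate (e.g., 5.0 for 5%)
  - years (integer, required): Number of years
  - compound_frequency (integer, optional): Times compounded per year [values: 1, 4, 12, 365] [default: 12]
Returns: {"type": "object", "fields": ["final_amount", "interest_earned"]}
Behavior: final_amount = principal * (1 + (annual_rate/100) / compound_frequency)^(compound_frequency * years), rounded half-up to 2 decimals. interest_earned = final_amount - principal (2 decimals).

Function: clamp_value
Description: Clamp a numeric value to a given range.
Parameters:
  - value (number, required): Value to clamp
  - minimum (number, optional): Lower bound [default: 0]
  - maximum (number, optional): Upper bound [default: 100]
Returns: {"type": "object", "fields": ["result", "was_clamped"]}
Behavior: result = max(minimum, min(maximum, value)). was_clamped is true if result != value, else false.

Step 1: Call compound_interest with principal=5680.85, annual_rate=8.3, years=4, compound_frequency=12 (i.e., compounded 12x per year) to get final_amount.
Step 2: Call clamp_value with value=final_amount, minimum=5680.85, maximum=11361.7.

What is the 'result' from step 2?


Step 1: compound_interest
  rate per period = 8.3/100/12 = 0.006916666667 (keep full precision); periods = 12 * 4 = 48
  (1 + 0.006916666667)^48 = 1.39216084
  final_amount = 5680.85 * 1.39216084 = 7908.656901 -> 7908.66
  interest_earned = 7908.66 - 5680.85 = 2227.81
  -> final_amount = 7908.66
Step 2: clamp_value(value=7908.66, minimum=5680.85, maximum=11361.7)
  result = max(5680.85, min(11361.7, 7908.66)) = max(5680.85, 7908.66) = 7908.66
  was_clamped = (7908.66 != 7908.66) = false
  -> result = 7908.66
7908.66


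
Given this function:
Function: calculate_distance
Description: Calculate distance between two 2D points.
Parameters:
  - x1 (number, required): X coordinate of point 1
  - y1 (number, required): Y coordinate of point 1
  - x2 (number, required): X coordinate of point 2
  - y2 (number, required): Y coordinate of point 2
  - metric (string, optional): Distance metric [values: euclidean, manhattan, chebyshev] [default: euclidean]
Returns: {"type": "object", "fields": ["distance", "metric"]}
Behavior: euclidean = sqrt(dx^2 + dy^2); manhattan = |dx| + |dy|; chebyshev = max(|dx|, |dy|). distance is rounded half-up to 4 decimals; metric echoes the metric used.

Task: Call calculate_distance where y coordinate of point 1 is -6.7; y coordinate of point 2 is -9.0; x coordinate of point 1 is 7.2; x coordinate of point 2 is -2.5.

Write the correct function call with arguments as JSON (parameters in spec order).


Mapping each described value to its parameter name:
  'Y coordinate of point 1' -> y1 = -6.7
  'Y coordinate of point 2' -> y2 = -9.0
  'X coordinate of point 1' -> x1 = 7.2
  'X coordinate of point 2' -> x2 = -2.5
calculate_distance({"x1": 7.2, "y1": -6.7, "x2": -2.5, "y2": -9.0})


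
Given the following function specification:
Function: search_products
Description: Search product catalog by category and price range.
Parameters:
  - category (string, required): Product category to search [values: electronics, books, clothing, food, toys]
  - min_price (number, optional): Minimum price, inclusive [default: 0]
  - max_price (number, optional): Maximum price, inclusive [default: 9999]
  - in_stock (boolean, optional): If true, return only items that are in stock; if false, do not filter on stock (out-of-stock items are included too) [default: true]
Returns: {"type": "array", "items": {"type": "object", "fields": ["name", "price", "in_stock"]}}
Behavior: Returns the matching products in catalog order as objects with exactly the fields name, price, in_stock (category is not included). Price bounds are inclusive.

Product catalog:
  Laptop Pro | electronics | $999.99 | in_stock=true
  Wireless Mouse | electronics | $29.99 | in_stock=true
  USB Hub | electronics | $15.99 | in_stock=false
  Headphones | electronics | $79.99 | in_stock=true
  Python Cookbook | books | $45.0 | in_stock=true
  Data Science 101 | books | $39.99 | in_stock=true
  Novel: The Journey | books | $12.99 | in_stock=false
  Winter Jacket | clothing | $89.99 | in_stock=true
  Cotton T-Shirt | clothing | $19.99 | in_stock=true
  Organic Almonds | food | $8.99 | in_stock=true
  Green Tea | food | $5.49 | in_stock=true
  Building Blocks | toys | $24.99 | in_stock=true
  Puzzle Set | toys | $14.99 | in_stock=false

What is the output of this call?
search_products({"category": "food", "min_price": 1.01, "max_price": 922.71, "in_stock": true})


Filter: category=food, 1.01 <= price <= 922.71, in-stock only
  Organic Almonds ($8.99): keep
  Green Tea ($5.49): keep
Output:
[{"name": "Organic Almonds", "price": 8.99, "in_stock": true}, {"name": "Green Tea", "price": 5.49, "in_stock": true}]


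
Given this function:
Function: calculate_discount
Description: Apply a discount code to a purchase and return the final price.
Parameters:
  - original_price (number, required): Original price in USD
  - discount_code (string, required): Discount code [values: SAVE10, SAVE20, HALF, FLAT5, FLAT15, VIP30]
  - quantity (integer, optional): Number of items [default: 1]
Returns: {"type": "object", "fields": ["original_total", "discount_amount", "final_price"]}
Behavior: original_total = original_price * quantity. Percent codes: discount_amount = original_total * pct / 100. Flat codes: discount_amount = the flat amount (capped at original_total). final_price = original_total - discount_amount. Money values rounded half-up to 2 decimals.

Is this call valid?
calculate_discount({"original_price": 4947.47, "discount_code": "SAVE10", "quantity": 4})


Checking all required parameters present and types match... All valid.
Valid


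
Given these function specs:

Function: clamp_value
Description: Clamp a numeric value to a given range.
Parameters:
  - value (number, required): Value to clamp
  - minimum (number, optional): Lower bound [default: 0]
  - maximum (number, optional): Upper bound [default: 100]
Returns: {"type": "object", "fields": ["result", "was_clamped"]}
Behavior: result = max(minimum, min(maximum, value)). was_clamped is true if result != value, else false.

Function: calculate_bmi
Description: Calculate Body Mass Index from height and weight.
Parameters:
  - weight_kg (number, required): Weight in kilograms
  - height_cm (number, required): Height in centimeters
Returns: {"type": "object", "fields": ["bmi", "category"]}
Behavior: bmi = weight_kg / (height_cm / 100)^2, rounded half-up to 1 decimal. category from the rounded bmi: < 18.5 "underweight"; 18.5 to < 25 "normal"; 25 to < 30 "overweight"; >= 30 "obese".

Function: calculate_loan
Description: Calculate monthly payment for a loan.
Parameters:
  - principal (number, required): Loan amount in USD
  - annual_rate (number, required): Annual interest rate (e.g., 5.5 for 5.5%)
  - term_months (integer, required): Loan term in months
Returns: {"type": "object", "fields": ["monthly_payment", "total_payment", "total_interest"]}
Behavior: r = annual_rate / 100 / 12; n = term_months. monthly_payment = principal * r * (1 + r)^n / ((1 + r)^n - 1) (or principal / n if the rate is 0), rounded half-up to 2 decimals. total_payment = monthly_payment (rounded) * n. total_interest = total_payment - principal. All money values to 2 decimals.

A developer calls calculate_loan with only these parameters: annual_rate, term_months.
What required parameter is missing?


Required parameters: principal, annual_rate, term_months
Provided: annual_rate, term_months
Missing: principal
principal


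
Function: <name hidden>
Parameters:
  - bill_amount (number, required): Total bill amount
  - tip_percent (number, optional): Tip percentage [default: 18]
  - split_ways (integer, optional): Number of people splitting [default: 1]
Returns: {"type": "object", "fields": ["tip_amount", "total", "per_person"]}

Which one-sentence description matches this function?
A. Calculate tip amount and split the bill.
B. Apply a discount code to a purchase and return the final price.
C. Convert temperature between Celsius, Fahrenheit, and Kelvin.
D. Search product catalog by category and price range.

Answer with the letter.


Parameters bill_amount, tip_percent, split_ways and return ["tip_amount", "total", "per_person"] fit: Calculate tip amount and split the bill.
A


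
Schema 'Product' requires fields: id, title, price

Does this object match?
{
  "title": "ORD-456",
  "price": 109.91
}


Checking required fields...
Missing: id
Invalid - missing required field 'id'


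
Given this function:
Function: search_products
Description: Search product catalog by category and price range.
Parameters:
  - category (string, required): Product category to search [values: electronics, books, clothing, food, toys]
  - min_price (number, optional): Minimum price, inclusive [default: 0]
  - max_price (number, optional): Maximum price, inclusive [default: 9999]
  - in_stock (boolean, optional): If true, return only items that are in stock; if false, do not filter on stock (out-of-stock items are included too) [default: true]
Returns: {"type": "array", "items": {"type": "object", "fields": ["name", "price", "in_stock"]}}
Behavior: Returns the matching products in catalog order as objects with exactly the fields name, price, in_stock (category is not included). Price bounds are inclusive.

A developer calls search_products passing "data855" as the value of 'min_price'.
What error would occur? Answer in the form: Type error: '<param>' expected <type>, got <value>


Spec: 'min_price' is declared as number; "data855" is a string.
Type error: 'min_price' expected number, got "data855"


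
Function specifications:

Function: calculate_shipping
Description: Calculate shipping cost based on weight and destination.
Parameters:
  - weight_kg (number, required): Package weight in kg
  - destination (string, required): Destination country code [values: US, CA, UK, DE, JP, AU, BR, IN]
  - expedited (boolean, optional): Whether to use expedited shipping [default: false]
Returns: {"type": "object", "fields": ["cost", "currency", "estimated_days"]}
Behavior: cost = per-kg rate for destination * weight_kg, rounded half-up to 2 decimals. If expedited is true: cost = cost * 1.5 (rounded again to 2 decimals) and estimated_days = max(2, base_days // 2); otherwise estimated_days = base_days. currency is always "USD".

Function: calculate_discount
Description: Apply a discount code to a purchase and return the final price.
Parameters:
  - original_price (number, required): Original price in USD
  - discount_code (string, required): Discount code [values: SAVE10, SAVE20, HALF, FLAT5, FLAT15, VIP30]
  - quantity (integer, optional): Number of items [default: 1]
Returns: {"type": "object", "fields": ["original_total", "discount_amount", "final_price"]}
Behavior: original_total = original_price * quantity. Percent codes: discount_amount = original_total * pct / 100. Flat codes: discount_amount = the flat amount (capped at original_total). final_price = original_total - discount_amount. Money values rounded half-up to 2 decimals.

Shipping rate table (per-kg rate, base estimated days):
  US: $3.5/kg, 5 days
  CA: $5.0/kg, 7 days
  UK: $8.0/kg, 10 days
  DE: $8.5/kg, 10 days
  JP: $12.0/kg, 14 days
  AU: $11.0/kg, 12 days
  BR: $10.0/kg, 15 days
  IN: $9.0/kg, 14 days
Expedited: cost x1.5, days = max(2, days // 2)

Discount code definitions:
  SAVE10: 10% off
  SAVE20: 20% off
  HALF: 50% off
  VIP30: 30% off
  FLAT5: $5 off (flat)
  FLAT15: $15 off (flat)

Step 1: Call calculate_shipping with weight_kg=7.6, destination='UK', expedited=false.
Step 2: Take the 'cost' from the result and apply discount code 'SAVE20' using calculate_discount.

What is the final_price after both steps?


Step 1: calculate_shipping(weight_kg=7.6, destination=UK, expedited=false)
  Rate for UK: $8.0/kg, base 10 days
  cost = 8.0 * 7.6 = 60.8 -> 60.80
  expedited not set/false: estimated_days = 10
  -> cost = 60.80 USD
Step 2: calculate_discount(original_price=60.8, discount_code=SAVE20, quantity=1)
  original_total = 60.8 * 1 = 60.80
  SAVE20 = 20% off: discount_amount = 60.80 * 20/100 = 12.16 -> 12.16
  final_price = 60.80 - 12.16 = 48.64
  -> final_price = 48.64
$48.64


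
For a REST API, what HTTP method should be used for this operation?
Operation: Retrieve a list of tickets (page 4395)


GET = read, POST = create, PUT = update/replace, DELETE = remove
This operation is a read.
GET


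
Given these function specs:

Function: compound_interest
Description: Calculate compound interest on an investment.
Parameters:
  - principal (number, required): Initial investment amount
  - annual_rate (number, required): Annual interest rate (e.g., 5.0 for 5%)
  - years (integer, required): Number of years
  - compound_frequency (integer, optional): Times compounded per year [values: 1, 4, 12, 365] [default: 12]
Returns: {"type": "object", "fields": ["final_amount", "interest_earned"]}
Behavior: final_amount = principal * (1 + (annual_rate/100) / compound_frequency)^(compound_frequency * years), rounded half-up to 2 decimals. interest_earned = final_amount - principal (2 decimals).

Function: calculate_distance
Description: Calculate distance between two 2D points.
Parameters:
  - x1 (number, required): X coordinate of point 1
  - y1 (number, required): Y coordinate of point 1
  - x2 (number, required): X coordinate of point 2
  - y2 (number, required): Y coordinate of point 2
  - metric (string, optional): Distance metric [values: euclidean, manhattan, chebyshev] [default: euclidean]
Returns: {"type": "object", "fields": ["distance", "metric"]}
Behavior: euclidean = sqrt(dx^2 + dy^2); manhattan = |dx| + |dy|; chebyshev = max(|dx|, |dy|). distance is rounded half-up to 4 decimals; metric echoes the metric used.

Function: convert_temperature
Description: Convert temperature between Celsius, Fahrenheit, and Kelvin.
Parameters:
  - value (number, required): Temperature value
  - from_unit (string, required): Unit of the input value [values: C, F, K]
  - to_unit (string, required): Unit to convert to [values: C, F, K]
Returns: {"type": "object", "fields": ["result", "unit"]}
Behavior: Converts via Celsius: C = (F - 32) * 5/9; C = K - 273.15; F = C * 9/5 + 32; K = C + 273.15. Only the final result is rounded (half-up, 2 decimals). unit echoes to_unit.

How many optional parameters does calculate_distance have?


Parameters of calculate_distance: x1 (required), y1 (required), x2 (required), y2 (required), metric (optional)
Optional count:
1
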